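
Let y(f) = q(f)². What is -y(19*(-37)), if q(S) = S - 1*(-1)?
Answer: -492804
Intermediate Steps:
q(S) = 1 + S (q(S) = S + 1 = 1 + S)
y(f) = (1 + f)²
-y(19*(-37)) = -(1 + 19*(-37))² = -(1 - 703)² = -1*(-702)² = -1*492804 = -492804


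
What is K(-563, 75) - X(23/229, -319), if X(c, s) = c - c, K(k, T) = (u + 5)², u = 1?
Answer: 36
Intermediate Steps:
K(k, T) = 36 (K(k, T) = (1 + 5)² = 6² = 36)
X(c, s) = 0
K(-563, 75) - X(23/229, -319) = 36 - 1*0 = 36 + 0 = 36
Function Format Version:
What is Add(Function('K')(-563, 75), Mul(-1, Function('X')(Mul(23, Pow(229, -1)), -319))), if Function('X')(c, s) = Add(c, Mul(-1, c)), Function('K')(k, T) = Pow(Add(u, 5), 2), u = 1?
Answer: 36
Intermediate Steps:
Function('K')(k, T) = 36 (Function('K')(k, T) = Pow(Add(1, 5), 2) = Pow(6, 2) = 36)
Function('X')(c, s) = 0
Add(Function('K')(-563, 75), Mul(-1, Function('X')(Mul(23, Pow(229, -1)), -319))) = Add(36, Mul(-1, 0)) = Add(36, 0) = 36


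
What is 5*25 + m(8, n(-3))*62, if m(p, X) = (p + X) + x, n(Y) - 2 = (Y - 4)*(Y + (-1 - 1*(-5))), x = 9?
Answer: 869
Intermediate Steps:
n(Y) = 2 + (-4 + Y)*(4 + Y) (n(Y) = 2 + (Y - 4)*(Y + (-1 - 1*(-5))) = 2 + (-4 + Y)*(Y + (-1 + 5)) = 2 + (-4 + Y)*(Y + 4) = 2 + (-4 + Y)*(4 + Y))
m(p, X) = 9 + X + p (m(p, X) = (p + X) + 9 = (X + p) + 9 = 9 + X + p)
5*25 + m(8, n(-3))*62 = 5*25 + (9 + (-14 + (-3)²) + 8)*62 = 125 + (9 + (-14 + 9) + 8)*62 = 125 + (9 - 5 + 8)*62 = 125 + 12*62 = 125 + 744 = 869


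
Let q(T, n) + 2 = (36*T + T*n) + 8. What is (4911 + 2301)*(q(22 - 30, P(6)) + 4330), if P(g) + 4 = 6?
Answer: 29078784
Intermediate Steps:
P(g) = 2 (P(g) = -4 + 6 = 2)
q(T, n) = 6 + 36*T + T*n (q(T, n) = -2 + ((36*T + T*n) + 8) = -2 + (8 + 36*T + T*n) = 6 + 36*T + T*n)
(4911 + 2301)*(q(22 - 30, P(6)) + 4330) = (4911 + 2301)*((6 + 36*(22 - 30) + (22 - 30)*2) + 4330) = 7212*((6 + 36*(-8) - 8*2) + 4330) = 7212*((6 - 288 - 16) + 4330) = 7212*(-298 + 4330) = 7212*4032 = 29078784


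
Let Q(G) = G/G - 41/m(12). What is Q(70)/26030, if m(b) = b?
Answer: -29/312360 ≈ -9.2842e-5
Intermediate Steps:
Q(G) = -29/12 (Q(G) = G/G - 41/12 = 1 - 41*1/12 = 1 - 41/12 = -29/12)
Q(70)/26030 = -29/12/26030 = -29/12*1/26030 = -29/312360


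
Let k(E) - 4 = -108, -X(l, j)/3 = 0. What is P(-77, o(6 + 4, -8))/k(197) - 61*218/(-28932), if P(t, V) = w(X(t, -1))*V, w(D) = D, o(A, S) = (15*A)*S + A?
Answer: 6649/14466 ≈ 0.45963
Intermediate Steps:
o(A, S) = A + 15*A*S (o(A, S) = 15*A*S + A = A + 15*A*S)
X(l, j) = 0 (X(l, j) = -3*0 = 0)
k(E) = -104 (k(E) = 4 - 108 = -104)
P(t, V) = 0 (P(t, V) = 0*V = 0)
P(-77, o(6 + 4, -8))/k(197) - 61*218/(-28932) = 0/(-104) - 61*218/(-28932) = 0*(-1/104) - 13298*(-1/28932) = 0 + 6649/14466 = 6649/14466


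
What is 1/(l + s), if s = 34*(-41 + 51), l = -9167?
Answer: -1/8827 ≈ -0.00011329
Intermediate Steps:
s = 340 (s = 34*10 = 340)
1/(l + s) = 1/(-9167 + 340) = 1/(-8827) = -1/8827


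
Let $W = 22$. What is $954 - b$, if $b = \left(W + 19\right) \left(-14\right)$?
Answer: $1528$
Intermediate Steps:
$b = -574$ ($b = \left(22 + 19\right) \left(-14\right) = 41 \left(-14\right) = -574$)
$954 - b = 954 - -574 = 954 + 574 = 1528$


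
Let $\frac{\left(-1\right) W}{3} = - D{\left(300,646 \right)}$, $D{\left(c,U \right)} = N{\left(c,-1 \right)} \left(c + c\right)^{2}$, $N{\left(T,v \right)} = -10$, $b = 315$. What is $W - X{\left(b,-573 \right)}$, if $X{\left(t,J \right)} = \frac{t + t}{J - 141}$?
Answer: $- \frac{183599985}{17} \approx -1.08 \cdot 10^{7}$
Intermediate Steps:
$D{\left(c,U \right)} = - 40 c^{2}$ ($D{\left(c,U \right)} = - 10 \left(c + c\right)^{2} = - 10 \left(2 c\right)^{2} = - 10 \cdot 4 c^{2} = - 40 c^{2}$)
$X{\left(t,J \right)} = \frac{2 t}{-141 + J}$
$W = -10800000$ ($W = - 3 \left(- \left(-40\right) 300^{2}\right) = - 3 \left(- \left(-40\right) 90000\right) = - 3 \left(\left(-1\right) \left(-3600000\right)\right) = \left(-3\right) 3600000 = -10800000$)
$W - X{\left(b,-573 \right)} = -10800000 - 2 \cdot 315 \frac{1}{-141 - 573} = -10800000 - 2 \cdot 315 \frac{1}{-714} = -10800000 - 2 \cdot 315 \left(- \frac{1}{714}\right) = -10800000 - - \frac{15}{17} = -10800000 + \frac{15}{17} = - \frac{183599985}{17}$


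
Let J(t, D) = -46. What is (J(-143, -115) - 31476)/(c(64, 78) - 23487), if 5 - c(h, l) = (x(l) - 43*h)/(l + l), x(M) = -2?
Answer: 819572/610073 ≈ 1.3434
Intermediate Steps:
c(h, l) = 5 - (-2 - 43*h)/(2*l) (c(h, l) = 5 - (-2 - 43*h)/(l + l) = 5 - (-2 - 43*h)/(2*l))
(J(-143, -115) - 31476)/(c(64, 78) - 23487) = (-46 - 31476)/((1/2)*(2 + 10*78 + 43*64)/78 - 23487) = -31522/((1/2)*(1/78)*(2 + 780 + 2752) - 23487) = -31522/((1/2)*(1/78)*3534 - 23487) = -31522/(589/26 - 23487) = -31522/(-610073/26) = -31522*(-26/610073) = 819572/610073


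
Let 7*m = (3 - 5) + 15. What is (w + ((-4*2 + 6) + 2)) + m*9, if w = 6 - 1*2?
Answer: 145/7 ≈ 20.714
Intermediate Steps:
w = 4 (w = 6 - 2 = 4)
m = 13/7 (m = ((3 - 5) + 15)/7 = (-2 + 15)/7 = (⅐)*13 = 13/7 ≈ 1.8571)
(w + ((-4*2 + 6) + 2)) + m*9 = (4 + ((-4*2 + 6) + 2)) + (13/7)*9 = (4 + ((-8 + 6) + 2)) + 117/7 = (4 + (-2 + 2)) + 117/7 = (4 + 0) + 117/7 = 4 + 117/7 = 145/7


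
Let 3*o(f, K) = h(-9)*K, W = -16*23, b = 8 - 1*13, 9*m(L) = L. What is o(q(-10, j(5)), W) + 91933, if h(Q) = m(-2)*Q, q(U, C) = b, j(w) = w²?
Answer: 275063/3 ≈ 91688.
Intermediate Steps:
m(L) = L/9
b = -5 (b = 8 - 13 = -5)
q(U, C) = -5
h(Q) = -2*Q/9 (h(Q) = ((⅑)*(-2))*Q = -2*Q/9)
W = -368
o(f, K) = 2*K/3 (o(f, K) = ((-2/9*(-9))*K)/3 = (2*K)/3 = 2*K/3)
o(q(-10, j(5)), W) + 91933 = (⅔)*(-368) + 91933 = -736/3 + 91933 = 275063/3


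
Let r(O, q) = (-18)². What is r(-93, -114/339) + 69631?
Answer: 69955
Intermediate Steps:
r(O, q) = 324
r(-93, -114/339) + 69631 = 324 + 69631 = 69955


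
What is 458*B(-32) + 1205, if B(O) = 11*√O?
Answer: 1205 + 20152*I*√2 ≈ 1205.0 + 28499.0*I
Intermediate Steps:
458*B(-32) + 1205 = 458*(11*√(-32)) + 1205 = 458*(11*(4*I*√2)) + 1205 = 458*(44*I*√2) + 1205 = 20152*I*√2 + 1205 = 1205 + 20152*I*√2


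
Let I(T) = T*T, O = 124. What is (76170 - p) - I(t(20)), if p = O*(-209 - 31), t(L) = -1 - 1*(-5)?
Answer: 105914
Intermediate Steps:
t(L) = 4 (t(L) = -1 + 5 = 4)
I(T) = T²
p = -29760 (p = 124*(-209 - 31) = 124*(-240) = -29760)
(76170 - p) - I(t(20)) = (76170 - 1*(-29760)) - 1*4² = (76170 + 29760) - 1*16 = 105930 - 16 = 105914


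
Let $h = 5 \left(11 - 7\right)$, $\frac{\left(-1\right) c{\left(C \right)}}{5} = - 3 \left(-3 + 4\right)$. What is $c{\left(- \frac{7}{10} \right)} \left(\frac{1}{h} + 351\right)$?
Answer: $\frac{21063}{4} \approx 5265.8$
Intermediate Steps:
$c{\left(C \right)} = 15$ ($c{\left(C \right)} = - 5 \left(- 3 \left(-3 + 4\right)\right) = - 5 \left(\left(-3\right) 1\right) = \left(-5\right) \left(-3\right) = 15$)
$h = 20$ ($h = 5 \cdot 4 = 20$)
$c{\left(- \frac{7}{10} \right)} \left(\frac{1}{h} + 351\right) = 15 \left(\frac{1}{20} + 351\right) = 15 \cdot \frac{7021}{20} = \frac{21063}{4}$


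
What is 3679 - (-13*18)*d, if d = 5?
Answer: 4849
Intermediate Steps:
3679 - (-13*18)*d = 3679 - (-13*18)*5 = 3679 - (-234)*5 = 3679 - 1*(-1170) = 3679 + 1170 = 4849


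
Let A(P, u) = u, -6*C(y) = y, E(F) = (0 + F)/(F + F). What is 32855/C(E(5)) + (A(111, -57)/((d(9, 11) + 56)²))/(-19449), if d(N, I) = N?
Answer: -10799047525481/27390675 ≈ -3.9426e+5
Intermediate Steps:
E(F) = ½ (E(F) = F/((2*F)) = F*(1/(2*F)) = ½)
C(y) = -y/6
32855/C(E(5)) + (A(111, -57)/((d(9, 11) + 56)²))/(-19449) = 32855/((-⅙*½)) - 57/(9 + 56)²/(-19449) = 32855/(-1/12) - 57/(65²)*(-1/19449) = 32855*(-12) - 57/4225*(-1/19449) = -394260 - 57*1/4225*(-1/19449) = -394260 - 57/4225*(-1/19449) = -394260 + 19/27390675 = -10799047525481/27390675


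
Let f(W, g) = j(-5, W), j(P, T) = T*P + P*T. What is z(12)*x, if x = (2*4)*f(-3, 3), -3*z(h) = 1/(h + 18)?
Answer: -8/3 ≈ -2.6667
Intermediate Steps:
j(P, T) = 2*P*T (j(P, T) = P*T + P*T = 2*P*T)
z(h) = -1/(3*(18 + h)) (z(h) = -1/(3*(h + 18)) = -1/(3*(18 + h)))
f(W, g) = -10*W (f(W, g) = 2*(-5)*W = -10*W)
x = 240 (x = (2*4)*(-10*(-3)) = 8*30 = 240)
z(12)*x = -1/(54 + 3*12)*240 = -1/(54 + 36)*240 = -1/90*240 = -8/3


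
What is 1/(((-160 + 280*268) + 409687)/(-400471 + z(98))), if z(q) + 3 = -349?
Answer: -400823/484567 ≈ -0.82718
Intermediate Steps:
z(q) = -352 (z(q) = -3 - 349 = -352)
1/(((-160 + 280*268) + 409687)/(-400471 + z(98))) = 1/(((-160 + 280*268) + 409687)/(-400471 - 352)) = 1/(((-160 + 75040) + 409687)/(-400823)) = 1/((74880 + 409687)*(-1/400823)) = 1/(484567*(-1/400823)) = 1/(-484567/400823) = -400823/484567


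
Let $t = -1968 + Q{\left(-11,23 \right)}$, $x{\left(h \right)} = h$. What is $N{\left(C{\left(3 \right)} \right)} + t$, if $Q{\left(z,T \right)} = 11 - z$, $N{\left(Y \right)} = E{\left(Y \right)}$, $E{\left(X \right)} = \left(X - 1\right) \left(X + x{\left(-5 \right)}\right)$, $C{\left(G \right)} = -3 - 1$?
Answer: $-1901$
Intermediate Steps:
$C{\left(G \right)} = -4$ ($C{\left(G \right)} = -3 - 1 = -4$)
$E{\left(X \right)} = \left(-1 + X\right) \left(-5 + X\right)$ ($E{\left(X \right)} = \left(X - 1\right) \left(X - 5\right) = \left(-1 + X\right) \left(-5 + X\right)$)
$N{\left(Y \right)} = 5 + Y^{2} - 6 Y$
$t = -1946$ ($t = -1968 + \left(11 - -11\right) = -1968 + \left(11 + 11\right) = -1968 + 22 = -1946$)
$N{\left(C{\left(3 \right)} \right)} + t = \left(5 + \left(-4\right)^{2} - -24\right) - 1946 = \left(5 + 16 + 24\right) - 1946 = 45 - 1946 = -1901$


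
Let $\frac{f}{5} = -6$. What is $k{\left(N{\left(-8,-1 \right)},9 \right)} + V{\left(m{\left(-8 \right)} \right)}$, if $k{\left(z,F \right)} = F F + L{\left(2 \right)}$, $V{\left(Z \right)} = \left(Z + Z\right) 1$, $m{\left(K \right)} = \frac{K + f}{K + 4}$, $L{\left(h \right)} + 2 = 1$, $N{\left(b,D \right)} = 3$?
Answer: $99$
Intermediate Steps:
$f = -30$ ($f = 5 \left(-6\right) = -30$)
$L{\left(h \right)} = -1$ ($L{\left(h \right)} = -2 + 1 = -1$)
$m{\left(K \right)} = \frac{-30 + K}{4 + K}$ ($m{\left(K \right)} = \frac{K - 30}{K + 4} = \frac{-30 + K}{4 + K}$)
$V{\left(Z \right)} = 2 Z$ ($V{\left(Z \right)} = 2 Z 1 = 2 Z$)
$k{\left(z,F \right)} = -1 + F^{2}$ ($k{\left(z,F \right)} = F F - 1 = F^{2} - 1 = -1 + F^{2}$)
$k{\left(N{\left(-8,-1 \right)},9 \right)} + V{\left(m{\left(-8 \right)} \right)} = \left(-1 + 9^{2}\right) + 2 \frac{-30 - 8}{4 - 8} = \left(-1 + 81\right) + 2 \frac{1}{-4} \left(-38\right) = 80 + 2 \left(\left(- \frac{1}{4}\right) \left(-38\right)\right) = 80 + 2 \cdot \frac{19}{2} = 80 + 19 = 99$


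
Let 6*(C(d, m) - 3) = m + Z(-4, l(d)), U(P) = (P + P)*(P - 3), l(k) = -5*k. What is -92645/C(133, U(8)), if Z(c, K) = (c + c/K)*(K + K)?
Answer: -55587/541 ≈ -102.75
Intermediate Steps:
U(P) = 2*P*(-3 + P) (U(P) = (2*P)*(-3 + P) = 2*P*(-3 + P))
Z(c, K) = 2*K*(c + c/K) (Z(c, K) = (c + c/K)*(2*K) = 2*K*(c + c/K))
C(d, m) = 5/3 + m/6 + 20*d/3 (C(d, m) = 3 + (m + 2*(-4)*(1 - 5*d))/6 = 3 + (m + (-8 + 40*d))/6 = 3 + (-8 + m + 40*d)/6 = 3 + (-4/3 + m/6 + 20*d/3) = 5/3 + m/6 + 20*d/3)
-92645/C(133, U(8)) = -92645/(5/3 + (2*8*(-3 + 8))/6 + (20/3)*133) = -92645/(5/3 + (2*8*5)/6 + 2660/3) = -92645/(5/3 + (⅙)*80 + 2660/3) = -92645/(5/3 + 40/3 + 2660/3) = -92645/2705/3 = -92645*3/2705 = -55587/541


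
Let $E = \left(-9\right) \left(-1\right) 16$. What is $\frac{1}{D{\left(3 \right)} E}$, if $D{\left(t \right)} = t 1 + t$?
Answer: $\frac{1}{864} \approx 0.0011574$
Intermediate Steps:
$E = 144$ ($E = 9 \cdot 16 = 144$)
$D{\left(t \right)} = 2 t$ ($D{\left(t \right)} = t + t = 2 t$)
$\frac{1}{D{\left(3 \right)} E} = \frac{1}{2 \cdot 3 \cdot 144} = \frac{1}{6 \cdot 144} = \frac{1}{864}$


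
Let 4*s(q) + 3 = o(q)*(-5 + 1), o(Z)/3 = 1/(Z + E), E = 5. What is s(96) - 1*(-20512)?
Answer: 8286533/404 ≈ 20511.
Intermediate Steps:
o(Z) = 3/(5 + Z) (o(Z) = 3/(Z + 5) = 3/(5 + Z))
s(q) = -3/4 - 3/(5 + q) (s(q) = -3/4 + ((3/(5 + q))*(-5 + 1))/4 = -3/4 + ((3/(5 + q))*(-4))/4 = -3/4 + (-12/(5 + q))/4 = -3/4 - 3/(5 + q))
s(96) - 1*(-20512) = 3*(-9 - 1*96)/(4*(5 + 96)) - 1*(-20512) = (3/4)*(-9 - 96)/101 + 20512 = (3/4)*(1/101)*(-105) + 20512 = -315/404 + 20512 = 8286533/404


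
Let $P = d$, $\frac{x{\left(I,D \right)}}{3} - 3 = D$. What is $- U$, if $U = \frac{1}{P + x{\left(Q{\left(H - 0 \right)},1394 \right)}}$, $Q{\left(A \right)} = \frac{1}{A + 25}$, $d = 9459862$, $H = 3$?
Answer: $- \frac{1}{9464053} \approx -1.0566 \cdot 10^{-7}$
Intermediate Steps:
$Q{\left(A \right)} = \frac{1}{25 + A}$
$x{\left(I,D \right)} = 9 + 3 D$
$P = 9459862$
$U = \frac{1}{9464053}$ ($U = \frac{1}{9459862 + \left(9 + 3 \cdot 1394\right)} = \frac{1}{9459862 + \left(9 + 4182\right)} = \frac{1}{9459862 + 4191} = \frac{1}{9464053} \approx 1.0566 \cdot 10^{-7}$)
$- U = \left(-1\right) \frac{1}{9464053} = - \frac{1}{9464053}$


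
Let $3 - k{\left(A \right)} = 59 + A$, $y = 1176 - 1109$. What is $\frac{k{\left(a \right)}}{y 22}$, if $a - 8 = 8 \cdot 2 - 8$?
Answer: $- \frac{36}{737} \approx -0.048847$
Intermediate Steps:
$y = 67$
$a = 16$ ($a = 8 + \left(8 \cdot 2 - 8\right) = 8 + \left(16 - 8\right) = 8 + 8 = 16$)
$k{\left(A \right)} = -56 - A$ ($k{\left(A \right)} = 3 - \left(59 + A\right) = -56 - A$)
$\frac{k{\left(a \right)}}{y 22} = \frac{-56 - 16}{67 \cdot 22} = \frac{-56 - 16}{1474} = \left(-72\right) \frac{1}{1474} = - \frac{36}{737}$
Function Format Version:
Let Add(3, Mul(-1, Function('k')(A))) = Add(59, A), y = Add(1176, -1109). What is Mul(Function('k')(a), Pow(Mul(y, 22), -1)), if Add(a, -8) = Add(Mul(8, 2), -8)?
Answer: Rational(-36, 737) ≈ -0.048847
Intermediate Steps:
y = 67
a = 16 (a = Add(8, Add(Mul(8, 2), -8)) = Add(8, Add(16, -8)) = Add(8, 8) = 16)
Function('k')(A) = Add(-56, Mul(-1, A)) (Function('k')(A) = Add(3, Mul(-1, Add(59, A))) = Add(3, Add(-59, Mul(-1, A))) = Add(-56, Mul(-1, A)))
Mul(Function('k')(a), Pow(Mul(y, 22), -1)) = Mul(Add(-56, Mul(-1, 16)), Pow(Mul(67, 22), -1)) = Mul(Add(-56, -16), Pow(1474, -1)) = Mul(-72, Rational(1, 1474)) = Rational(-36, 737)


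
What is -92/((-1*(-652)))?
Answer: -23/163 ≈ -0.14110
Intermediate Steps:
-92/((-1*(-652))) = -92/652 = -92*1/652 = -23/163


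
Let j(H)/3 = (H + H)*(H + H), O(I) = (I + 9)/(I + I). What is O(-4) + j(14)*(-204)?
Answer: -3838469/8 ≈ -4.7981e+5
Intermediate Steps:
O(I) = (9 + I)/(2*I) (O(I) = (9 + I)/((2*I)) = (9 + I)*(1/(2*I)) = (9 + I)/(2*I))
j(H) = 12*H² (j(H) = 3*((H + H)*(H + H)) = 3*((2*H)*(2*H)) = 3*(4*H²) = 12*H²)
O(-4) + j(14)*(-204) = (½)*(9 - 4)/(-4) + (12*14²)*(-204) = (½)*(-¼)*5 + (12*196)*(-204) = -5/8 + 2352*(-204) = -5/8 - 479808 = -3838469/8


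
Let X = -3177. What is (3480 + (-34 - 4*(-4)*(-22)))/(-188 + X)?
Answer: -3094/3365 ≈ -0.91947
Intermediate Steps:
(3480 + (-34 - 4*(-4)*(-22)))/(-188 + X) = (3480 + (-34 - 4*(-4)*(-22)))/(-188 - 3177) = (3480 + (-34 + 16*(-22)))/(-3365) = (3480 + (-34 - 352))*(-1/3365) = (3480 - 386)*(-1/3365) = 3094*(-1/3365) = -3094/3365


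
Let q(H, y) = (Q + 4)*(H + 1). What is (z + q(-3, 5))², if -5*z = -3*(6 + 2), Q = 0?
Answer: 256/25 ≈ 10.240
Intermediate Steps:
q(H, y) = 4 + 4*H (q(H, y) = (0 + 4)*(H + 1) = 4*(1 + H) = 4 + 4*H)
z = 24/5 (z = -(-3)*(6 + 2)/5 = -(-3)*8/5 = -⅕*(-24) = 24/5 ≈ 4.8000)
(z + q(-3, 5))² = (24/5 + (4 + 4*(-3)))² = (24/5 + (4 - 12))² = (24/5 - 8)² = (-16/5)² = 256/25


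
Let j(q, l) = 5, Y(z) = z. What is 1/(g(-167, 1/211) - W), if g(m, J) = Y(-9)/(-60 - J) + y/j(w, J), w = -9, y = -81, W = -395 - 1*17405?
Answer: 63305/1125812954 ≈ 5.6230e-5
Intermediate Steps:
W = -17800 (W = -395 - 17405 = -17800)
g(m, J) = -81/5 - 9/(-60 - J) (g(m, J) = -9/(-60 - J) - 81/5 = -81/5 - 9/(-60 - J))
1/(g(-167, 1/211) - W) = 1/(9*(-535 - 9/211)/(5*(60 + 1/211)) - 1*(-17800)) = 1/(9*(-535 - 9*1/211)/(5*(60 + 1/211)) + 17800) = 1/(9*(-535 - 9/211)/(5*(12661/211)) + 17800) = 1/((9/5)*(211/12661)*(-112894/211) + 17800) = 1/(-1016046/63305 + 17800) = 1/(1125812954/63305) = 63305/1125812954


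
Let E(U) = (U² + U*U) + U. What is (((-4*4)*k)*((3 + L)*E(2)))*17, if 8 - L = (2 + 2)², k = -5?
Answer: -68000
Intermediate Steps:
E(U) = U + 2*U² (E(U) = (U² + U²) + U = 2*U² + U = U + 2*U²)
L = -8 (L = 8 - (2 + 2)² = 8 - 1*4² = 8 - 1*16 = 8 - 16 = -8)
(((-4*4)*k)*((3 + L)*E(2)))*17 = ((-4*4*(-5))*((3 - 8)*(2*(1 + 2*2))))*17 = ((-16*(-5))*(-10*(1 + 4)))*17 = (80*(-10*5))*17 = (80*(-5*10))*17 = (80*(-50))*17 = -4000*17 = -68000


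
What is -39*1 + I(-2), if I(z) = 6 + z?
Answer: -35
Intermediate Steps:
-39*1 + I(-2) = -39*1 + (6 - 2) = -39 + 4 = -35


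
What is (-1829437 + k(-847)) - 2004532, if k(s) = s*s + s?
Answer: -3117407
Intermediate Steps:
k(s) = s + s² (k(s) = s² + s = s + s²)
(-1829437 + k(-847)) - 2004532 = (-1829437 - 847*(1 - 847)) - 2004532 = (-1829437 - 847*(-846)) - 2004532 = (-1829437 + 716562) - 2004532 = -1112875 - 2004532 = -3117407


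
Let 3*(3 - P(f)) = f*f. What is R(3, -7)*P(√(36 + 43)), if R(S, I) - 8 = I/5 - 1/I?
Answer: -472/3 ≈ -157.33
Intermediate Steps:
R(S, I) = 8 - 1/I + I/5 (R(S, I) = 8 + (I/5 - 1/I) = 8 + (-1/I + I/5) = 8 - 1/I + I/5)
P(f) = 3 - f²/3 (P(f) = 3 - f*f/3 = 3 - f²/3)
R(3, -7)*P(√(36 + 43)) = (8 - 1/(-7) + (⅕)*(-7))*(3 - (√(36 + 43))²/3) = (8 - 1*(-⅐) - 7/5)*(3 - (√79)²/3) = (8 + ⅐ - 7/5)*(3 - ⅓*79) = 236*(3 - 79/3)/35 = (236/35)*(-70/3) = -472/3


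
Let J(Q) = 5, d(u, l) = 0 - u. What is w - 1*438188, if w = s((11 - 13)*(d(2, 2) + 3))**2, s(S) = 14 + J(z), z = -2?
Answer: -437827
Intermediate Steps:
d(u, l) = -u
s(S) = 19 (s(S) = 14 + 5 = 19)
w = 361 (w = 19**2 = 361)
w - 1*438188 = 361 - 1*438188 = 361 - 438188 = -437827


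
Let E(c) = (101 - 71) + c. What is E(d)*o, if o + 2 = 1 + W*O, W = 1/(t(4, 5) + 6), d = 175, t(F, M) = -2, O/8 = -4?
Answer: -1845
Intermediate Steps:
O = -32 (O = 8*(-4) = -32)
W = ¼ (W = 1/(-2 + 6) = 1/4 = ¼ ≈ 0.25000)
o = -9 (o = -2 + (1 + (¼)*(-32)) = -2 + (1 - 8) = -2 - 7 = -9)
E(c) = 30 + c
E(d)*o = (30 + 175)*(-9) = 205*(-9) = -1845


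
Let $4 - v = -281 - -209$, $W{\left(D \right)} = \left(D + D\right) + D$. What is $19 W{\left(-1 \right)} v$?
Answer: $-4332$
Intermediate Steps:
$W{\left(D \right)} = 3 D$ ($W{\left(D \right)} = 2 D + D = 3 D$)
$v = 76$ ($v = 4 - \left(-281 - -209\right) = 4 - \left(-281 + 209\right) = 4 - -72 = 4 + 72 = 76$)
$19 W{\left(-1 \right)} v = 19 \cdot 3 \left(-1\right) 76 = 19 \left(-3\right) 76 = \left(-57\right) 76 = -4332$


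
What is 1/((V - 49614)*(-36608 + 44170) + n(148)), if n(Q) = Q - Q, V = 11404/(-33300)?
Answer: -8325/3123403950362 ≈ -2.6654e-9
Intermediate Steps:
V = -2851/8325 (V = 11404*(-1/33300) = -2851/8325 ≈ -0.34246)
n(Q) = 0
1/((V - 49614)*(-36608 + 44170) + n(148)) = 1/((-2851/8325 - 49614)*(-36608 + 44170) + 0) = 1/(-413039401/8325*7562 + 0) = 1/(-3123403950362/8325 + 0) = 1/(-3123403950362/8325) = -8325/3123403950362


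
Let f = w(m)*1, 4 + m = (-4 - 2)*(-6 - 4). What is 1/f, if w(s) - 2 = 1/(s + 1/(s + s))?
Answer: 6273/12658 ≈ 0.49558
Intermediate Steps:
m = 56 (m = -4 + (-4 - 2)*(-6 - 4) = -4 - 6*(-10) = -4 + 60 = 56)
w(s) = 2 + 1/(s + 1/(2*s)) (w(s) = 2 + 1/(s + 1/(s + s)) = 2 + 1/(s + 1/(2*s)))
f = 12658/6273 (f = (2*(1 + 56 + 2*56²)/(1 + 2*56²))*1 = (2*(1 + 56 + 2*3136)/(1 + 2*3136))*1 = (2*(1 + 56 + 6272)/(1 + 6272))*1 = (2*6329/6273)*1 = (2*(1/6273)*6329)*1 = (12658/6273)*1 = 12658/6273 ≈ 2.0179)
1/f = 1/(12658/6273) = 6273/12658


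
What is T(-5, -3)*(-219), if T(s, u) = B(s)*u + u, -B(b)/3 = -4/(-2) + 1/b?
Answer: -14454/5 ≈ -2890.8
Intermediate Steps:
B(b) = -6 - 3/b (B(b) = -3*(-4/(-2) + 1/b) = -3*(-4*(-½) + 1/b) = -3*(2 + 1/b) = -6 - 3/b)
T(s, u) = u + u*(-6 - 3/s) (T(s, u) = (-6 - 3/s)*u + u = u*(-6 - 3/s) + u = u + u*(-6 - 3/s))
T(-5, -3)*(-219) = -1*(-3)*(3 + 5*(-5))/(-5)*(-219) = -1*(-3)*(-⅕)*(3 - 25)*(-219) = -1*(-3)*(-⅕)*(-22)*(-219) = (66/5)*(-219) = -14454/5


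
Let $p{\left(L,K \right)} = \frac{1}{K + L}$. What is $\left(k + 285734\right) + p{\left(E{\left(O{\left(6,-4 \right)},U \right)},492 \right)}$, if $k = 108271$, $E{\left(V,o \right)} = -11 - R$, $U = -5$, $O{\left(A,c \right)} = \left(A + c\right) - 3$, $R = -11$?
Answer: $\frac{193850461}{492} \approx 3.9401 \cdot 10^{5}$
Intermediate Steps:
$O{\left(A,c \right)} = -3 + A + c$
$E{\left(V,o \right)} = 0$ ($E{\left(V,o \right)} = -11 - -11 = -11 + 11 = 0$)
$\left(k + 285734\right) + p{\left(E{\left(O{\left(6,-4 \right)},U \right)},492 \right)} = \left(108271 + 285734\right) + \frac{1}{492 + 0} = 394005 + \frac{1}{492} = \frac{193850461}{492}$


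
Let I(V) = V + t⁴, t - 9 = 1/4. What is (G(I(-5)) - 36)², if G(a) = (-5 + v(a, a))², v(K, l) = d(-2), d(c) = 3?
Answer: 1024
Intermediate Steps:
v(K, l) = 3
t = 37/4 (t = 9 + 1/4 = 9 + ¼ = 37/4 ≈ 9.2500)
I(V) = 1874161/256 + V (I(V) = V + (37/4)⁴ = V + 1874161/256 = 1874161/256 + V)
G(a) = 4 (G(a) = (-5 + 3)² = (-2)² = 4)
(G(I(-5)) - 36)² = (4 - 36)² = (-32)² = 1024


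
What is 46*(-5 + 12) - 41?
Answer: 281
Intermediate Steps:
46*(-5 + 12) - 41 = 46*7 - 41 = 322 - 41 = 281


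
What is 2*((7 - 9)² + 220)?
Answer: 448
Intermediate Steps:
2*((7 - 9)² + 220) = 2*((-2)² + 220) = 2*(4 + 220) = 2*224 = 448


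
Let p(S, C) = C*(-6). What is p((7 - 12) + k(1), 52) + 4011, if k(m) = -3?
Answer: 3699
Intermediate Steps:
p(S, C) = -6*C
p((7 - 12) + k(1), 52) + 4011 = -6*52 + 4011 = -312 + 4011 = 3699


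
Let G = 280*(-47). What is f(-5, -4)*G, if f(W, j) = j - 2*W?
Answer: -78960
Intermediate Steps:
G = -13160
f(-5, -4)*G = (-4 - 2*(-5))*(-13160) = (-4 + 10)*(-13160) = 6*(-13160) = -78960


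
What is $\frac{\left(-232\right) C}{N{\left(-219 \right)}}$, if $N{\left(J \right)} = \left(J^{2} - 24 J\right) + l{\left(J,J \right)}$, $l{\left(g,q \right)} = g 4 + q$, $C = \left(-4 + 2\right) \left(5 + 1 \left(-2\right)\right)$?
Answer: $\frac{232}{8687} \approx 0.026707$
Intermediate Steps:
$C = -6$ ($C = - 2 \left(5 - 2\right) = \left(-2\right) 3 = -6$)
$l{\left(g,q \right)} = q + 4 g$ ($l{\left(g,q \right)} = 4 g + q = q + 4 g$)
$N{\left(J \right)} = J^{2} - 19 J$ ($N{\left(J \right)} = \left(J^{2} - 24 J\right) + \left(J + 4 J\right) = \left(J^{2} - 24 J\right) + 5 J = J^{2} - 19 J$)
$\frac{\left(-232\right) C}{N{\left(-219 \right)}} = \frac{\left(-232\right) \left(-6\right)}{\left(-219\right) \left(-19 - 219\right)} = \frac{1392}{\left(-219\right) \left(-238\right)} = \frac{1392}{52122} = 1392 \cdot \frac{1}{52122} = \frac{232}{8687}$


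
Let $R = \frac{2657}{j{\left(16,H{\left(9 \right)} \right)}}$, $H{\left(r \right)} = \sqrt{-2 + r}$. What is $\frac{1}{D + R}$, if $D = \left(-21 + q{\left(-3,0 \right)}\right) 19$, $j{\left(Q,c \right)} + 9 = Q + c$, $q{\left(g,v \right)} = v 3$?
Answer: $- \frac{1841}{1095911} - \frac{2657 \sqrt{7}}{1095911} \approx -0.0080944$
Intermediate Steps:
$q{\left(g,v \right)} = 3 v$
$j{\left(Q,c \right)} = -9 + Q + c$ ($j{\left(Q,c \right)} = -9 + \left(Q + c\right) = -9 + Q + c$)
$D = -399$ ($D = \left(-21 + 3 \cdot 0\right) 19 = \left(-21 + 0\right) 19 = \left(-21\right) 19 = -399$)
$R = \frac{2657}{7 + \sqrt{7}}$ ($R = \frac{2657}{-9 + 16 + \sqrt{-2 + 9}} = \frac{2657}{-9 + 16 + \sqrt{7}} = \frac{2657}{7 + \sqrt{7}} \approx 275.46$)
$\frac{1}{D + R} = \frac{1}{-399 + \left(\frac{2657}{6} - \frac{2657 \sqrt{7}}{42}\right)} = \frac{1}{\frac{263}{6} - \frac{2657 \sqrt{7}}{42}}$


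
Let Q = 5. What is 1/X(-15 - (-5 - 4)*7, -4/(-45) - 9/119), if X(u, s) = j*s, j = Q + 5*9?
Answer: 1071/710 ≈ 1.5085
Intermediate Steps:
j = 50 (j = 5 + 5*9 = 5 + 45 = 50)
X(u, s) = 50*s
1/X(-15 - (-5 - 4)*7, -4/(-45) - 9/119) = 1/(50*(-4/(-45) - 9/119)) = 1/(50*(-4*(-1/45) - 9*1/119)) = 1/(50*(4/45 - 9/119)) = 1/(50*(71/5355)) = 1/(710/1071) = 1071/710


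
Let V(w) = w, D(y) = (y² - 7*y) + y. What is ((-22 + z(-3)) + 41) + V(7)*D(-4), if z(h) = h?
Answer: 296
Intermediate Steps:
D(y) = y² - 6*y
((-22 + z(-3)) + 41) + V(7)*D(-4) = ((-22 - 3) + 41) + 7*(-4*(-6 - 4)) = (-25 + 41) + 7*(-4*(-10)) = 16 + 7*40 = 16 + 280 = 296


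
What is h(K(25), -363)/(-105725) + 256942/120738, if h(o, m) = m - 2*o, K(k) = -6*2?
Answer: 13603061566/6382512525 ≈ 2.1313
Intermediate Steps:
K(k) = -12
h(K(25), -363)/(-105725) + 256942/120738 = (-363 - 2*(-12))/(-105725) + 256942/120738 = (-363 + 24)*(-1/105725) + 256942*(1/120738) = -339*(-1/105725) + 128471/60369 = 339/105725 + 128471/60369 = 13603061566/6382512525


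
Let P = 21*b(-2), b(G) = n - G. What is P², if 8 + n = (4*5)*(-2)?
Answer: 933156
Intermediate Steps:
n = -48 (n = -8 + (4*5)*(-2) = -8 + 20*(-2) = -8 - 40 = -48)
b(G) = -48 - G
P = -966 (P = 21*(-48 - 1*(-2)) = 21*(-48 + 2) = 21*(-46) = -966)
P² = (-966)² = 933156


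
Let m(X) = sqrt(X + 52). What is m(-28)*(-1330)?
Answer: -2660*sqrt(6) ≈ -6515.6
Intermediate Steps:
m(X) = sqrt(52 + X)
m(-28)*(-1330) = sqrt(52 - 28)*(-1330) = sqrt(24)*(-1330) = (2*sqrt(6))*(-1330) = -2660*sqrt(6)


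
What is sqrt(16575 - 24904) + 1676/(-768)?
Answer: -419/192 + I*sqrt(8329) ≈ -2.1823 + 91.263*I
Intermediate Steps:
sqrt(16575 - 24904) + 1676/(-768) = sqrt(-8329) + 1676*(-1/768) = I*sqrt(8329) - 419/192 = -419/192 + I*sqrt(8329)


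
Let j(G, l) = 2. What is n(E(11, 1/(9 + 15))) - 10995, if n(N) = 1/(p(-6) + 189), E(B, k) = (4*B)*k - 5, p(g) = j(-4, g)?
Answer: -2100044/191 ≈ -10995.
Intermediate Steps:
p(g) = 2
E(B, k) = -5 + 4*B*k (E(B, k) = 4*B*k - 5 = -5 + 4*B*k)
n(N) = 1/191 (n(N) = 1/(2 + 189) = 1/191)
n(E(11, 1/(9 + 15))) - 10995 = 1/191 - 10995 = -2100044/191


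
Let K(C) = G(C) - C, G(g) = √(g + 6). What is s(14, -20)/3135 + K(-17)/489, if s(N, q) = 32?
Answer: 22981/511005 + I*√11/489 ≈ 0.044972 + 0.0067825*I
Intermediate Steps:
G(g) = √(6 + g)
K(C) = √(6 + C) - C
s(14, -20)/3135 + K(-17)/489 = 32/3135 + (√(6 - 17) - 1*(-17))/489 = 32*(1/3135) + (√(-11) + 17)*(1/489) = 32/3135 + (I*√11 + 17)*(1/489) = 32/3135 + (17 + I*√11)*(1/489) = 32/3135 + (17/489 + I*√11/489) = 22981/511005 + I*√11/489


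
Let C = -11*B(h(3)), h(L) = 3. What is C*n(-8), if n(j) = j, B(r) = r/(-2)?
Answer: -132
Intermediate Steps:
B(r) = -r/2 (B(r) = r*(-½) = -r/2)
C = 33/2 (C = -(-11)*3/2 = -11*(-3/2) = 33/2 ≈ 16.500)
C*n(-8) = (33/2)*(-8) = -132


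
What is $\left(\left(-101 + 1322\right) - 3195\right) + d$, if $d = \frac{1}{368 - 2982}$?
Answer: $- \frac{5160037}{2614} \approx -1974.0$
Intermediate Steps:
$d = - \frac{1}{2614}$ ($d = \frac{1}{-2614} = - \frac{1}{2614} \approx -0.00038256$)
$\left(\left(-101 + 1322\right) - 3195\right) + d = \left(\left(-101 + 1322\right) - 3195\right) - \frac{1}{2614} = \left(1221 - 3195\right) - \frac{1}{2614} = -1974 - \frac{1}{2614} = - \frac{5160037}{2614}$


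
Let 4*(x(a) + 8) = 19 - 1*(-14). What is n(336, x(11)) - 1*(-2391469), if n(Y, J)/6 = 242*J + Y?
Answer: 2393848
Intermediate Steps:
x(a) = ¼ (x(a) = -8 + (19 - 1*(-14))/4 = -8 + (19 + 14)/4 = -8 + (¼)*33 = -8 + 33/4 = ¼)
n(Y, J) = 6*Y + 1452*J (n(Y, J) = 6*(242*J + Y) = 6*(Y + 242*J) = 6*Y + 1452*J)
n(336, x(11)) - 1*(-2391469) = (6*336 + 1452*(¼)) - 1*(-2391469) = (2016 + 363) + 2391469 = 2379 + 2391469 = 2393848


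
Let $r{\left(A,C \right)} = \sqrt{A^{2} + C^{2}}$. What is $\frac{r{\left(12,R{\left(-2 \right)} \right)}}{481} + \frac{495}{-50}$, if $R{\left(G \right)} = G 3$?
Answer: $- \frac{99}{10} + \frac{6 \sqrt{5}}{481} \approx -9.8721$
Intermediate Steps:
$R{\left(G \right)} = 3 G$
$\frac{r{\left(12,R{\left(-2 \right)} \right)}}{481} + \frac{495}{-50} = \frac{\sqrt{12^{2} + \left(3 \left(-2\right)\right)^{2}}}{481} + \frac{495}{-50} = \sqrt{144 + \left(-6\right)^{2}} \cdot \frac{1}{481} + 495 \left(- \frac{1}{50}\right) = \sqrt{144 + 36} \cdot \frac{1}{481} - \frac{99}{10} = \sqrt{180} \cdot \frac{1}{481} - \frac{99}{10} = 6 \sqrt{5} \cdot \frac{1}{481} - \frac{99}{10} = \frac{6 \sqrt{5}}{481} - \frac{99}{10} = - \frac{99}{10} + \frac{6 \sqrt{5}}{481}$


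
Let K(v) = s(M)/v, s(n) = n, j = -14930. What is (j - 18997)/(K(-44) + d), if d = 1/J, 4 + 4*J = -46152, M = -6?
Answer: -782967306/3145 ≈ -2.4896e+5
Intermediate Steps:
J = -11539 (J = -1 + (1/4)*(-46152) = -1 - 11538 = -11539)
d = -1/11539 (d = 1/(-11539) = -1/11539 ≈ -8.6663e-5)
K(v) = -6/v
(j - 18997)/(K(-44) + d) = (-14930 - 18997)/(-6/(-44) - 1/11539) = -33927/(-6*(-1/44) - 1/11539) = -33927/(3/22 - 1/11539) = -33927/3145/23078 = -33927*23078/3145 = -782967306/3145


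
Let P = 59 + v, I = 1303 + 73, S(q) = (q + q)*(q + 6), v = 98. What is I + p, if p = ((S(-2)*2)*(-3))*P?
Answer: 16448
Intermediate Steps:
S(q) = 2*q*(6 + q) (S(q) = (2*q)*(6 + q) = 2*q*(6 + q))
I = 1376
P = 157 (P = 59 + 98 = 157)
p = 15072 (p = (((2*(-2)*(6 - 2))*2)*(-3))*157 = (((2*(-2)*4)*2)*(-3))*157 = (-16*2*(-3))*157 = -32*(-3)*157 = 96*157 = 15072)
I + p = 1376 + 15072 = 16448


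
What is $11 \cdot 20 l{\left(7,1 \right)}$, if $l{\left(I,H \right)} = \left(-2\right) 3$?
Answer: $-1320$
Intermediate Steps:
$l{\left(I,H \right)} = -6$
$11 \cdot 20 l{\left(7,1 \right)} = 11 \cdot 20 \left(-6\right) = 220 \left(-6\right) = -1320$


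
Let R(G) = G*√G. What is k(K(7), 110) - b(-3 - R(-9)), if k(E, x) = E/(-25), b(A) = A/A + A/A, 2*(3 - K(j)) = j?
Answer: -99/50 ≈ -1.9800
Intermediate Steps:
R(G) = G^(3/2)
K(j) = 3 - j/2
b(A) = 2 (b(A) = 1 + 1 = 2)
k(E, x) = -E/25 (k(E, x) = E*(-1/25) = -E/25)
k(K(7), 110) - b(-3 - R(-9)) = -(3 - ½*7)/25 - 1*2 = -(3 - 7/2)/25 - 2 = -1/25*(-½) - 2 = 1/50 - 2 = -99/50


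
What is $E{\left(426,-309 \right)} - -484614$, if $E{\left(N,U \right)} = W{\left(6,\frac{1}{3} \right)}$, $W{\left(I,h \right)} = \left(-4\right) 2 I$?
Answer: $484566$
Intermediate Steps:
$W{\left(I,h \right)} = - 8 I$
$E{\left(N,U \right)} = -48$ ($E{\left(N,U \right)} = \left(-8\right) 6 = -48$)
$E{\left(426,-309 \right)} - -484614 = -48 - -484614 = -48 + 484614 = 484566$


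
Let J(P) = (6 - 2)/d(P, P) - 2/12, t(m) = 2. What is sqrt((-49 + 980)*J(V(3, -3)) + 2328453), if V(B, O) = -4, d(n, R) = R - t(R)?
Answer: sqrt(83796378)/6 ≈ 1525.7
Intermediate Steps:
d(n, R) = -2 + R (d(n, R) = R - 1*2 = R - 2 = -2 + R)
J(P) = -1/6 + 4/(-2 + P) (J(P) = (6 - 2)/(-2 + P) - 2/12 = 4/(-2 + P) - 2*1/12 = 4/(-2 + P) - 1/6 = -1/6 + 4/(-2 + P))
sqrt((-49 + 980)*J(V(3, -3)) + 2328453) = sqrt((-49 + 980)*((26 - 1*(-4))/(6*(-2 - 4))) + 2328453) = sqrt(931*((1/6)*(26 + 4)/(-6)) + 2328453) = sqrt(931*((1/6)*(-1/6)*30) + 2328453) = sqrt(931*(-5/6) + 2328453) = sqrt(-4655/6 + 2328453) = sqrt(13966063/6) = sqrt(83796378)/6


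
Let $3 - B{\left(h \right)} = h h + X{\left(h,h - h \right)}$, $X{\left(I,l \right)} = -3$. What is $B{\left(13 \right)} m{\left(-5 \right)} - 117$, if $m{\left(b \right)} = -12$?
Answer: $1839$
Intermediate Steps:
$B{\left(h \right)} = 6 - h^{2}$ ($B{\left(h \right)} = 3 - \left(h h - 3\right) = 3 - \left(h^{2} - 3\right) = 3 - \left(-3 + h^{2}\right) = 6 - h^{2}$)
$B{\left(13 \right)} m{\left(-5 \right)} - 117 = \left(6 - 13^{2}\right) \left(-12\right) - 117 = \left(6 - 169\right) \left(-12\right) - 117 = \left(-163\right) \left(-12\right) - 117 = 1956 - 117 = 1839$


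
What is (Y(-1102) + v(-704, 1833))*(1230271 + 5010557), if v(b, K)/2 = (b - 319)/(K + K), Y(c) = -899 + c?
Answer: -7632233084256/611 ≈ -1.2491e+10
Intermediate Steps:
v(b, K) = (-319 + b)/K (v(b, K) = 2*((b - 319)/(K + K)) = 2*((-319 + b)/((2*K))) = 2*((-319 + b)*(1/(2*K))) = 2*((-319 + b)/(2*K)) = (-319 + b)/K)
(Y(-1102) + v(-704, 1833))*(1230271 + 5010557) = ((-899 - 1102) + (-319 - 704)/1833)*(1230271 + 5010557) = (-2001 + (1/1833)*(-1023))*6240828 = (-2001 - 341/611)*6240828 = -1222952/611*6240828 = -7632233084256/611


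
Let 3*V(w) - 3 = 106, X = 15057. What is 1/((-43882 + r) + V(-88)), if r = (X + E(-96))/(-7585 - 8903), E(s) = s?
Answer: -5496/240980771 ≈ -2.2807e-5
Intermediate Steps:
V(w) = 109/3 (V(w) = 1 + (⅓)*106 = 1 + 106/3 = 109/3)
r = -4987/5496 (r = (15057 - 96)/(-7585 - 8903) = 14961/(-16488) = 14961*(-1/16488) = -4987/5496 ≈ -0.90739)
1/((-43882 + r) + V(-88)) = 1/((-43882 - 4987/5496) + 109/3) = 1/(-241180459/5496 + 109/3) = 1/(-240980771/5496) = -5496/240980771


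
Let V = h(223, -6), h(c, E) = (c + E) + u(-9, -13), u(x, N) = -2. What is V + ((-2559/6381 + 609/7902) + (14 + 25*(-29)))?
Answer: -308962661/622502 ≈ -496.32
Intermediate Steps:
h(c, E) = -2 + E + c (h(c, E) = (c + E) - 2 = (E + c) - 2 = -2 + E + c)
V = 215 (V = -2 - 6 + 223 = 215)
V + ((-2559/6381 + 609/7902) + (14 + 25*(-29))) = 215 + ((-2559/6381 + 609/7902) + (14 + 25*(-29))) = 215 + ((-2559*1/6381 + 609*(1/7902)) + (14 - 725)) = 215 + ((-853/2127 + 203/2634) - 711) = 215 + (-201669/622502 - 711) = 215 - 442800591/622502 = -308962661/622502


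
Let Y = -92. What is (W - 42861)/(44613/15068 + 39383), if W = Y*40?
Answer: -701279788/593467657 ≈ -1.1817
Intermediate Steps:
W = -3680 (W = -92*40 = -3680)
(W - 42861)/(44613/15068 + 39383) = (-3680 - 42861)/(44613/15068 + 39383) = -46541/(44613*(1/15068) + 39383) = -46541/(44613/15068 + 39383) = -46541/593467657/15068 = -46541*15068/593467657 = -701279788/593467657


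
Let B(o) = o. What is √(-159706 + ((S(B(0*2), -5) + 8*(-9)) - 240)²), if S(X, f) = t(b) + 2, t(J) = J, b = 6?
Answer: I*√67290 ≈ 259.4*I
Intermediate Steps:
S(X, f) = 8 (S(X, f) = 6 + 2 = 8)
√(-159706 + ((S(B(0*2), -5) + 8*(-9)) - 240)²) = √(-159706 + ((8 + 8*(-9)) - 240)²) = √(-159706 + ((8 - 72) - 240)²) = √(-159706 + (-64 - 240)²) = √(-159706 + (-304)²) = √(-159706 + 92416) = √(-67290) = I*√67290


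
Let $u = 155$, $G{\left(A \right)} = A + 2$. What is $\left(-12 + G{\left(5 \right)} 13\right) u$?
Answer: $12245$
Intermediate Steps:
$G{\left(A \right)} = 2 + A$
$\left(-12 + G{\left(5 \right)} 13\right) u = \left(-12 + \left(2 + 5\right) 13\right) 155 = \left(-12 + 7 \cdot 13\right) 155 = \left(-12 + 91\right) 155 = 79 \cdot 155 = 12245$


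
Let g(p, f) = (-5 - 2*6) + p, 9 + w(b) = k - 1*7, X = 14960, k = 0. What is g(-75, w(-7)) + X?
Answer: 14868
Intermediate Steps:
w(b) = -16 (w(b) = -9 + (0 - 1*7) = -9 + (0 - 7) = -9 - 7 = -16)
g(p, f) = -17 + p (g(p, f) = (-5 - 12) + p = -17 + p)
g(-75, w(-7)) + X = (-17 - 75) + 14960 = -92 + 14960 = 14868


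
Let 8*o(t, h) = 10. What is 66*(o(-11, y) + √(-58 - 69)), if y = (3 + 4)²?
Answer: 165/2 + 66*I*√127 ≈ 82.5 + 743.78*I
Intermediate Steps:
y = 49 (y = 7² = 49)
o(t, h) = 5/4 (o(t, h) = (⅛)*10 = 5/4)
66*(o(-11, y) + √(-58 - 69)) = 66*(5/4 + √(-58 - 69)) = 66*(5/4 + √(-127)) = 66*(5/4 + I*√127) = 165/2 + 66*I*√127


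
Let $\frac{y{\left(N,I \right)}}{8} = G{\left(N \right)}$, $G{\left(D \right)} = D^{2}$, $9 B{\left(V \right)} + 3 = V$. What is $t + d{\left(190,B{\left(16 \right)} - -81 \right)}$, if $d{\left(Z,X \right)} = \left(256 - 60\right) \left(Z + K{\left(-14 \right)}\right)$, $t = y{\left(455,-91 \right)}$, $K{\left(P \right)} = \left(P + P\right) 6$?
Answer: $1660512$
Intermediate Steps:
$B{\left(V \right)} = - \frac{1}{3} + \frac{V}{9}$
$K{\left(P \right)} = 12 P$ ($K{\left(P \right)} = 2 P 6 = 12 P$)
$y{\left(N,I \right)} = 8 N^{2}$
$t = 1656200$ ($t = 8 \cdot 455^{2} = 8 \cdot 207025 = 1656200$)
$d{\left(Z,X \right)} = -32928 + 196 Z$ ($d{\left(Z,X \right)} = \left(256 - 60\right) \left(Z + 12 \left(-14\right)\right) = 196 \left(Z - 168\right) = 196 \left(-168 + Z\right) = -32928 + 196 Z$)
$t + d{\left(190,B{\left(16 \right)} - -81 \right)} = 1656200 + \left(-32928 + 196 \cdot 190\right) = 1656200 + \left(-32928 + 37240\right) = 1656200 + 4312 = 1660512$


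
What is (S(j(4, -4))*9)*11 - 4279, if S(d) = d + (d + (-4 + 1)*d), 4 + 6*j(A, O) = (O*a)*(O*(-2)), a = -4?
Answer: -6325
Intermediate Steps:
j(A, O) = -2/3 + 4*O**2/3 (j(A, O) = -2/3 + ((O*(-4))*(O*(-2)))/6 = -2/3 + ((-4*O)*(-2*O))/6 = -2/3 + (8*O**2)/6 = -2/3 + 4*O**2/3)
S(d) = -d (S(d) = d + (d - 3*d) = d - 2*d = -d)
(S(j(4, -4))*9)*11 - 4279 = (-(-2/3 + (4/3)*(-4)**2)*9)*11 - 4279 = (-(-2/3 + (4/3)*16)*9)*11 - 4279 = (-(-2/3 + 64/3)*9)*11 - 4279 = (-1*62/3*9)*11 - 4279 = -62/3*9*11 - 4279 = -186*11 - 4279 = -2046 - 4279 = -6325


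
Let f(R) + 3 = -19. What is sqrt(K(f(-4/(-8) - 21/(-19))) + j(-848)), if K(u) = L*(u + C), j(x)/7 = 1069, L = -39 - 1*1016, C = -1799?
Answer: sqrt(1928638) ≈ 1388.8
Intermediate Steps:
L = -1055 (L = -39 - 1016 = -1055)
j(x) = 7483 (j(x) = 7*1069 = 7483)
f(R) = -22 (f(R) = -3 - 19 = -22)
K(u) = 1897945 - 1055*u (K(u) = -1055*(u - 1799) = -1055*(-1799 + u) = 1897945 - 1055*u)
sqrt(K(f(-4/(-8) - 21/(-19))) + j(-848)) = sqrt((1897945 - 1055*(-22)) + 7483) = sqrt((1897945 + 23210) + 7483) = sqrt(1921155 + 7483) = sqrt(1928638)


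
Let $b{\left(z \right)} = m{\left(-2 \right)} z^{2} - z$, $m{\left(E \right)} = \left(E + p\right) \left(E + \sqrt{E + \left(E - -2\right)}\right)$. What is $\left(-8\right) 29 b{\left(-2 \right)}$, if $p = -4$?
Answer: $-11600 + 5568 i \sqrt{2} \approx -11600.0 + 7874.3 i$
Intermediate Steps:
$m{\left(E \right)} = \left(-4 + E\right) \left(E + \sqrt{2 + 2 E}\right)$ ($m{\left(E \right)} = \left(E - 4\right) \left(E + \sqrt{E + \left(E - -2\right)}\right) = \left(-4 + E\right) \left(E + \sqrt{E + \left(E + 2\right)}\right) = \left(-4 + E\right) \left(E + \sqrt{E + \left(2 + E\right)}\right) = \left(-4 + E\right) \left(E + \sqrt{2 + 2 E}\right)$)
$b{\left(z \right)} = - z + z^{2} \left(12 - 6 i \sqrt{2}\right)$ ($b{\left(z \right)} = \left(\left(-2\right)^{2} - -8 - 4 \sqrt{2 + 2 \left(-2\right)} - 2 \sqrt{2 + 2 \left(-2\right)}\right) z^{2} - z = \left(4 + 8 - 4 \sqrt{2 - 4} - 2 \sqrt{2 - 4}\right) z^{2} - z = \left(4 + 8 - 4 \sqrt{-2} - 2 \sqrt{-2}\right) z^{2} - z = \left(4 + 8 - 4 i \sqrt{2} - 2 i \sqrt{2}\right) z^{2} - z = \left(12 - 6 i \sqrt{2}\right) z^{2} - z = z^{2} \left(12 - 6 i \sqrt{2}\right) - z = - z + z^{2} \left(12 - 6 i \sqrt{2}\right)$)
$\left(-8\right) 29 b{\left(-2 \right)} = \left(-8\right) 29 \left(- 2 \left(-1 + 6 \left(-2\right) \left(2 - i \sqrt{2}\right)\right)\right) = - 232 \left(- 2 \left(-1 - \left(24 - 12 i \sqrt{2}\right)\right)\right) = - 232 \left(- 2 \left(-25 + 12 i \sqrt{2}\right)\right) = - 232 \left(50 - 24 i \sqrt{2}\right) = -11600 + 5568 i \sqrt{2}$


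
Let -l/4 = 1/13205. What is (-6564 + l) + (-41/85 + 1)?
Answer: -1473403404/224485 ≈ -6563.5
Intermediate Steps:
l = -4/13205 ≈ -0.00030292
(-6564 + l) + (-41/85 + 1) = (-6564 - 4/13205) + (-41/85 + 1) = -86677624/13205 + ((1/85)*(-41) + 1) = -86677624/13205 + (-41/85 + 1) = -86677624/13205 + 44/85 = -1473403404/224485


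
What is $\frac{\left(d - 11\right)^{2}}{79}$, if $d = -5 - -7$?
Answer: $\frac{81}{79} \approx 1.0253$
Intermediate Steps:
$d = 2$ ($d = -5 + 7 = 2$)
$\frac{\left(d - 11\right)^{2}}{79} = \frac{\left(2 - 11\right)^{2}}{79} = \left(-9\right)^{2} \cdot \frac{1}{79} = 81 \cdot \frac{1}{79} = \frac{81}{79}$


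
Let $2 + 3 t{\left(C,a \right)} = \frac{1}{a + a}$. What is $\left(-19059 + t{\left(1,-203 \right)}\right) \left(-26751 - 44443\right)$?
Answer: $\frac{275457595325}{203} \approx 1.3569 \cdot 10^{9}$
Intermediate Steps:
$t{\left(C,a \right)} = - \frac{2}{3} + \frac{1}{6 a}$ ($t{\left(C,a \right)} = - \frac{2}{3} + \frac{1}{3 \left(a + a\right)} = - \frac{2}{3} + \frac{1}{3 \cdot 2 a} = - \frac{2}{3} + \frac{\frac{1}{2} \frac{1}{a}}{3} = - \frac{2}{3} + \frac{1}{6 a}$)
$\left(-19059 + t{\left(1,-203 \right)}\right) \left(-26751 - 44443\right) = \left(-19059 + \frac{1 - -812}{6 \left(-203\right)}\right) \left(-26751 - 44443\right) = \left(-19059 + \frac{1}{6} \left(- \frac{1}{203}\right) \left(1 + 812\right)\right) \left(-71194\right) = \left(-19059 + \frac{1}{6} \left(- \frac{1}{203}\right) 813\right) \left(-71194\right) = \left(-19059 - \frac{271}{406}\right) \left(-71194\right) = \left(- \frac{7738225}{406}\right) \left(-71194\right) = \frac{275457595325}{203}$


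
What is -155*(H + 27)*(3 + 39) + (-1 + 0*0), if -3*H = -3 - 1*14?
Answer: -212661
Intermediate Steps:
H = 17/3 (H = -(-3 - 1*14)/3 = -(-3 - 14)/3 = -⅓*(-17) = 17/3 ≈ 5.6667)
-155*(H + 27)*(3 + 39) + (-1 + 0*0) = -155*(17/3 + 27)*(3 + 39) + (-1 + 0*0) = -15190*42/3 + (-1 + 0) = -155*1372 - 1 = -212660 - 1 = -212661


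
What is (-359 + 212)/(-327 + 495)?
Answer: -7/8 ≈ -0.87500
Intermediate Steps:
(-359 + 212)/(-327 + 495) = -147/168 = -147*1/168 = -7/8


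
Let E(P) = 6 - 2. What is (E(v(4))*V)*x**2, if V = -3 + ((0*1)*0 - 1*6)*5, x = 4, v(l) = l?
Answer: -2112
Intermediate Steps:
E(P) = 4
V = -33 (V = -3 + (0*0 - 6)*5 = -3 + (0 - 6)*5 = -3 - 6*5 = -3 - 30 = -33)
(E(v(4))*V)*x**2 = (4*(-33))*4**2 = -132*16 = -2112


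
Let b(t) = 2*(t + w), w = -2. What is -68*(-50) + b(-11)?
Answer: 3374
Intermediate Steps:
b(t) = -4 + 2*t (b(t) = 2*(t - 2) = 2*(-2 + t) = -4 + 2*t)
-68*(-50) + b(-11) = -68*(-50) + (-4 + 2*(-11)) = 3400 + (-4 - 22) = 3400 - 26 = 3374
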